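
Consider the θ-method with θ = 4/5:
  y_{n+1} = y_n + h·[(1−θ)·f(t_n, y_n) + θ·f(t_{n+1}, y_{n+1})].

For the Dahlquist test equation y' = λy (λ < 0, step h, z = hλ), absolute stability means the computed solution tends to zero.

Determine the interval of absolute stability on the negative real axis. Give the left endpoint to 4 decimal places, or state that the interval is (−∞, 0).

With y'=λy (z=hλ):
  y_{n+1} = y_n + z·[1/5·y_n + 4/5·y_{n+1}] ⇒ (1 − 4/5z)y_{n+1} = (1 + 1/5z)y_n
  so R(z) = (1 + 1/5z)/(1 − 4/5z).

Find x<0 with |R(x)|<1.
x=-0.75: |R|=0.5312
x=-2: |R|=0.2308
x=-10: |R|=0.1111
x=-100: |R|=0.2346
θ=4/5≥1/2 ⇒ |1+1/5x|<|1−4/5x| ∀x<0 ⇒ stable on all of ℝ⁻.

(−∞, 0) — no finite endpoint.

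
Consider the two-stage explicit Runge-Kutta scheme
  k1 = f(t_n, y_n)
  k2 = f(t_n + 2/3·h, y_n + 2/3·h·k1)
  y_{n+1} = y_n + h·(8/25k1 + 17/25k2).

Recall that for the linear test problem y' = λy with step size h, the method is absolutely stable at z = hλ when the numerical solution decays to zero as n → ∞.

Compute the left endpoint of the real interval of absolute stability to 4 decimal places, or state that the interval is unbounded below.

With y'=λy (z=hλ):
  k1=λy_n ⇒ h·k1=z·y_n;  k2=λ(1+2/3z)y_n ⇒ h·k2=z(1+2/3z)y_n
  y_{n+1}/y_n = 1 + 8/25z + 17/25z(1+2/3z) = 1 + z + 34/75z²
  ⇒ R(z) = 1 + z + 34/75z².

Solve |R(x)|<1 on ℝ⁻.
x=-0.67: |R|=0.5335
R=1: x+34/75x²=0 ⇒ x=−75/34=-2.2059; min R=1−1/(4·34/75)=0.4485>−1
Confirm numerically:
  x=-1.793: |R|=0.66440 <1
  x=-1.495: |R|=0.51821 <1
  x=-1.087: |R|=0.44864 <1
  x=-2.795: |R|=1.74645 >1
  x=-2.520: |R|=1.35885 >1
Interval (-2.2059, 0).

z* = -2.2059.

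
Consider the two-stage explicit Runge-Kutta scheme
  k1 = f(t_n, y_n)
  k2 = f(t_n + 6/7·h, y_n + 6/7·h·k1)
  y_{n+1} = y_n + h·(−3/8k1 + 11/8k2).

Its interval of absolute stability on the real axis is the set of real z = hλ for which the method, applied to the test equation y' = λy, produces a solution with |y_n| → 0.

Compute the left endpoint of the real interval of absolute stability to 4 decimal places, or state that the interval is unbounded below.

left endpoint -0.8485.

Set f=λy, z=hλ:
  k1=λy_n ⇒ h·k1=z·y_n;  k2=λ(1+6/7z)y_n ⇒ h·k2=z(1+6/7z)y_n
  y_{n+1}/y_n = 1 − 3/8z + 11/8z(1+6/7z) = 1 + z + 33/28z²
  R(z) = 1 + z + 33/28z².

Find x<0 with |R(x)|<1.
x=-1.45: |R|=2.0279
R=1: x+33/28x²=0 ⇒ x=−28/33=-0.8485; min R=1−1/(4·33/28)=0.7879>−1
Confirm numerically:
  x=-0.774: |R|=0.93205 <1
  x=-0.662: |R|=0.85450 <1
  x=-0.658: |R|=0.85228 <1
  x=-1.406: |R|=1.92384 >1
  x=-1.278: |R|=1.64694 >1
Stable set (-0.8485, 0).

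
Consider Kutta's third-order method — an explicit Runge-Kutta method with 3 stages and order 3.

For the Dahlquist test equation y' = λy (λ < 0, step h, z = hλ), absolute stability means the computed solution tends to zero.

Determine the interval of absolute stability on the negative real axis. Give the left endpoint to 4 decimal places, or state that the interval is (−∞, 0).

(-2.5127, 0).

On y'=λy, z=hλ:
  order 3, 3-stage ⇒ R(z)=1+z+z^2/2+z^3/6
  (e.g. R(-0.99)=0.33833, |R|=0.33833)

Find x<0 with |R(x)|<1.
x=-0.99: |R|=0.3383
|R(-2.32)|=0.7100 |R(-0.7)|=0.4878 |R(-0.51)|=0.5979
Bisect:
  x_lo=-3.3745 |R|=3.0854  x_hi=-0.2822 |R|=0.7539
  mid=-1.82837 |R|=0.17559 →hi
  mid=-2.60146 |R|=1.15193 →lo
  mid=-2.21491 |R|=0.57299 →hi
  mid=-2.40818 |R|=0.83616 →hi
  mid=-2.50482 |R|=0.98702 →hi
  mid=-2.55314 |R|=1.06766 →lo
  mid=-2.52898 |R|=1.02689 →lo
  ...
  [-2.51275,-2.51256] ⇒ x*=-2.5127
Stable set (-2.5127, 0).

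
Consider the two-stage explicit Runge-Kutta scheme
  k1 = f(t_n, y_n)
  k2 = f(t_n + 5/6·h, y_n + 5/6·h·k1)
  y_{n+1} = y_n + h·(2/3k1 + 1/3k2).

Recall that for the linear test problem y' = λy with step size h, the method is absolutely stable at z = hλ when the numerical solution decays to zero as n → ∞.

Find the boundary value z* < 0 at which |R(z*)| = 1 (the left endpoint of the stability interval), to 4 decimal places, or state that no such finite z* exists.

left endpoint -3.6000.

Test eqn y'=λy, z=hλ:
  k1=λy_n ⇒ h·k1=z·y_n;  k2=λ(1+5/6z)y_n ⇒ h·k2=z(1+5/6z)y_n
  y_{n+1}/y_n = 1 + 2/3z + 1/3z(1+5/6z) = 1 + z + 5/18z²
  Hence R(z) = 1 + z + 5/18z².

Find x<0 with |R(x)|<1.
x=-1.34: |R|=0.1588
R=1: x+5/18x²=0 ⇒ x=−18/5=-3.6000; min R=1−1/(4·5/18)=0.1000>−1
Confirm numerically:
  x=-2.853: |R|=0.40800 <1
  x=-2.212: |R|=0.14715 <1
  x=-1.598: |R|=0.11133 <1
  x=-3.950: |R|=1.38403 >1
  x=-3.725: |R|=1.12934 >1
So |R|<1 on (-3.6000, 0).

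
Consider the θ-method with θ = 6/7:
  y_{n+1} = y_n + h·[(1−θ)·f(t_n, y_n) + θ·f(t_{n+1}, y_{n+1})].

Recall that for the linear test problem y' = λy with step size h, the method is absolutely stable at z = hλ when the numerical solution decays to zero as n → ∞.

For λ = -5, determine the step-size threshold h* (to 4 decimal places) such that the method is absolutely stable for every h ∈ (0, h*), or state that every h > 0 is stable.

Test eqn y'=λy, z=hλ:
  y_{n+1} = y_n + z·[1/7·y_n + 6/7·y_{n+1}] ⇒ (1 − 6/7z)y_{n+1} = (1 + 1/7z)y_n
  Hence R(z) = (1 + 1/7z)/(1 − 6/7z).

Find x<0 with |R(x)|<1.
x=-0.51: |R|=0.6451
x=-2: |R|=0.2632
x=-10: |R|=0.0448
x=-100: |R|=0.1532
θ=6/7≥1/2 ⇒ |1+1/7x|<|1−6/7x| ∀x<0 ⇒ stable on all of ℝ⁻.

(−∞, 0) — no finite endpoint. Any h>0 works for λ=-5.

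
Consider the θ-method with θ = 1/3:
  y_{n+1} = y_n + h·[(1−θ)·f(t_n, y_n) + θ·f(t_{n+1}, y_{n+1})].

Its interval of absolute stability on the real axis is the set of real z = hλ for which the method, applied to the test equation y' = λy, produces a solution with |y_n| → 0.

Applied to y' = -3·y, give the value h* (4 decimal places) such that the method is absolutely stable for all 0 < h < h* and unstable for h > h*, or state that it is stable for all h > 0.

On y'=λy, z=hλ:
  y_{n+1} = y_n + z·[2/3·y_n + 1/3·y_{n+1}] ⇒ (1 − 1/3z)y_{n+1} = (1 + 2/3z)y_n
  R(z) = (1 + 2/3z)/(1 − 1/3z).

Need |R(x)|<1, x<0.
x=-1.1: |R|=0.1951
R=−1: 1+2/3x = −1+1/3x ⇒ -1/3x=2 ⇒ x=2/(-1/3)=-6.0000
Confirm numerically:
  x=-5.513: |R|=0.94279 <1
  x=-5.487: |R|=0.93955 <1
  x=-5.396: |R|=0.92806 <1
  x=-4.367: |R|=0.77834 <1
  x=-6.264: |R|=1.02850 >1
  x=-6.118: |R|=1.01294 >1
So |R|<1 on (-6.0000, 0).

(-6.0000,0); λ=-3 ⇒ h* = (6)/3 = 2.0000.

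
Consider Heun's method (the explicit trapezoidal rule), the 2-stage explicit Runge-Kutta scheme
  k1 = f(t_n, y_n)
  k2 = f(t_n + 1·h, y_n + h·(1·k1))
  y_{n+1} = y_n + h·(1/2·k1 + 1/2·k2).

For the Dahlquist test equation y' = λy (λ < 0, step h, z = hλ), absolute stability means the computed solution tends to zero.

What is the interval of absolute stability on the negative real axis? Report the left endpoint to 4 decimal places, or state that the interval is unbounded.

(-2.0000, 0).

Set f=λy, z=hλ:
  order 2, 2-stage ⇒ R(z)=1+z+z^2/2
  (e.g. R(-1.26)=0.53380, |R|=0.53380)

Find x<0 with |R(x)|<1.
x=-1.26: |R|=0.5338
|R(-1.58)|=0.6682 |R(-1.57)|=0.6624 |R(-0.85)|=0.5112
Bisect:
  x_lo=-2.8969 |R|=2.2990  x_hi=-0.0708 |R|=0.9317
  mid=-1.48383 |R|=0.61705 →hi
  mid=-2.19035 |R|=1.20846 →lo
  mid=-1.83709 |R|=0.85036 →hi
  mid=-2.01372 |R|=1.01381 →lo
  mid=-1.92540 |R|=0.92819 →hi
  mid=-1.96956 |R|=0.97002 →hi
  mid=-1.99164 |R|=0.99167 →hi
  mid=-2.00268 |R|=1.00268 →lo
  mid=-1.99716 |R|=0.99716 →hi
  mid=-1.99992 |R|=0.99992 →hi
  ...
  [-2.00009,-1.99992] ⇒ x*=-2.0000
So |R|<1 on (-2.0000, 0).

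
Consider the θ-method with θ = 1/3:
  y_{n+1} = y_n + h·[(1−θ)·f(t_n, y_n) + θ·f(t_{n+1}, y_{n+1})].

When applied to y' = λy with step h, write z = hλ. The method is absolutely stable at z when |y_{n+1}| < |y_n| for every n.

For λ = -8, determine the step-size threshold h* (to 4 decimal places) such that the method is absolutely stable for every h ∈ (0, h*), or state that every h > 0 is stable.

Test eqn y'=λy, z=hλ:
  y_{n+1} = y_n + z·[2/3·y_n + 1/3·y_{n+1}] ⇒ (1 − 1/3z)y_{n+1} = (1 + 2/3z)y_n
  R(z) = (1 + 2/3z)/(1 − 1/3z).

Need |R(x)|<1, x<0.
x=-0.99: |R|=0.2556
R=−1: 1+2/3x = −1+1/3x ⇒ -1/3x=2 ⇒ x=2/(-1/3)=-6.0000
Confirm numerically:
  x=-5.388: |R|=0.92704 <1
  x=-4.100: |R|=0.73239 <1
  x=-4.061: |R|=0.72539 <1
  x=-6.547: |R|=1.05730 >1
  x=-6.314: |R|=1.03371 >1
  x=-6.294: |R|=1.03163 >1
Interval (-6.0000, 0).

(-6.0000,0); λ=-8 ⇒ h* = (6)/8 = 0.7500.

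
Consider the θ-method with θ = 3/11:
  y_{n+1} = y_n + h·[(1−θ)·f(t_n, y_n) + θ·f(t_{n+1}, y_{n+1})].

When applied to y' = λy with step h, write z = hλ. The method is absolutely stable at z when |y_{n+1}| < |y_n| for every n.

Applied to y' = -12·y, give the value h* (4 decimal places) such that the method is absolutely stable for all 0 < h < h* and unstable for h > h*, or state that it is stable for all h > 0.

(-4.4000,0); λ=-12 ⇒ h* = (22/5)/12 = 0.3667.

On y'=λy, z=hλ:
  y_{n+1} = y_n + z·[8/11·y_n + 3/11·y_{n+1}] ⇒ (1 − 3/11z)y_{n+1} = (1 + 8/11z)y_n
  so R(z) = (1 + 8/11z)/(1 − 3/11z).

Solve |R(x)|<1 on ℝ⁻.
x=-1.42: |R|=0.0236
R=−1: 1+8/11x = −1+3/11x ⇒ -5/11x=2 ⇒ x=2/(-5/11)=-4.4000
Confirm numerically:
  x=-2.684: |R|=0.54965 <1
  x=-2.134: |R|=0.34893 <1
  x=-1.984: |R|=0.28740 <1
  x=-1.819: |R|=0.21584 <1
  x=-4.864: |R|=1.09065 >1
  x=-4.620: |R|=1.04425 >1
So |R|<1 on (-4.4000, 0).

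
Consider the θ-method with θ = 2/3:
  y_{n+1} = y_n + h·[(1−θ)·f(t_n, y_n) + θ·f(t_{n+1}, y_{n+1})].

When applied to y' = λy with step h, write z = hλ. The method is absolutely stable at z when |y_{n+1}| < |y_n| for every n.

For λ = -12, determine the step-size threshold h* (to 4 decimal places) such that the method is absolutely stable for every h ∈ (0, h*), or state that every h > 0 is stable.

On y'=λy, z=hλ:
  y_{n+1} = y_n + z·[1/3·y_n + 2/3·y_{n+1}] ⇒ (1 − 2/3z)y_{n+1} = (1 + 1/3z)y_n
  R(z) = (1 + 1/3z)/(1 − 2/3z).

Boundary: |R(x)|=1, x<0.
x=-1.05: |R|=0.3824
x=-2: |R|=0.1429
x=-10: |R|=0.3043
x=-100: |R|=0.4778
θ=2/3≥1/2 ⇒ |1+1/3x|<|1−2/3x| ∀x<0 ⇒ interval (−∞,0).

interval (−∞, 0). Any h>0 works for λ=-12.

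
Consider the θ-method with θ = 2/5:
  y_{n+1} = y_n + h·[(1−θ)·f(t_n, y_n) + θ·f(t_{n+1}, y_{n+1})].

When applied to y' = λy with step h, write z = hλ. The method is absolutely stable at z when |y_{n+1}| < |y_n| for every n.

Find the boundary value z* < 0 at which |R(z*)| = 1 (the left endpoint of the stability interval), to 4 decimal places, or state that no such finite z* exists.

left endpoint -10.0000.

Set f=λy, z=hλ:
  y_{n+1} = y_n + z·[3/5·y_n + 2/5·y_{n+1}] ⇒ (1 − 2/5z)y_{n+1} = (1 + 3/5z)y_n
  Hence R(z) = (1 + 3/5z)/(1 − 2/5z).

Boundary: |R(x)|=1, x<0.
x=-1.78: |R|=0.0397
R=−1: 1+3/5x = −1+2/5x ⇒ -1/5x=2 ⇒ x=2/(-1/5)=-10.0000
Confirm numerically:
  x=-7.300: |R|=0.86224 <1
  x=-5.867: |R|=0.75302 <1
  x=-5.440: |R|=0.71285 <1
  x=-10.582: |R|=1.02224 >1
  x=-10.256: |R|=1.01003 >1
  x=-10.154: |R|=1.00609 >1
So |R|<1 on (-10.0000, 0).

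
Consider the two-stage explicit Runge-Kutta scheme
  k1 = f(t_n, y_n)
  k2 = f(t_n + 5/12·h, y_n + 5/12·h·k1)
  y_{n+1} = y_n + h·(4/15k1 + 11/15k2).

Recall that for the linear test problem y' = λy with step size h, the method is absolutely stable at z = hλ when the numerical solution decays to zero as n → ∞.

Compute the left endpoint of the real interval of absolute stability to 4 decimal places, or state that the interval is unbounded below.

z* = -3.2727.

Test eqn y'=λy, z=hλ:
  k1=λy_n ⇒ h·k1=z·y_n;  k2=λ(1+5/12z)y_n ⇒ h·k2=z(1+5/12z)y_n
  y_{n+1}/y_n = 1 + 4/15z + 11/15z(1+5/12z) = 1 + z + 11/36z²
  ⇒ R(z) = 1 + z + 11/36z².

Boundary: |R(x)|=1, x<0.
x=-1.6: |R|=0.1822
R=1: x+11/36x²=0 ⇒ x=−36/11=-3.2727; min R=1−1/(4·11/36)=0.1818>−1
Confirm numerically:
  x=-2.888: |R|=0.66050 <1
  x=-2.766: |R|=0.57173 <1
  x=-2.493: |R|=0.40604 <1
  x=-3.423: |R|=1.15717 >1
  x=-3.408: |R|=1.14086 >1
Interval (-3.2727, 0).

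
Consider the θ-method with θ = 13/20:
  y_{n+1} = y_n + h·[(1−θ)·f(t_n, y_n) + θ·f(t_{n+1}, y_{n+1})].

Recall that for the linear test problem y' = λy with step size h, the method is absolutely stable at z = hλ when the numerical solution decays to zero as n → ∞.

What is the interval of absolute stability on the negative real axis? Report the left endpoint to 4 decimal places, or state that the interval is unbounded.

(−∞, 0) — no finite endpoint.

Set f=λy, z=hλ:
  y_{n+1} = y_n + z·[7/20·y_n + 13/20·y_{n+1}] ⇒ (1 − 13/20z)y_{n+1} = (1 + 7/20z)y_n
  Hence R(z) = (1 + 7/20z)/(1 − 13/20z).

Solve |R(x)|<1 on ℝ⁻.
x=-1.71: |R|=0.1901
x=-2: |R|=0.1304
x=-10: |R|=0.3333
x=-100: |R|=0.5152
θ=13/20≥1/2 ⇒ |1+7/20x|<|1−13/20x| ∀x<0 ⇒ interval (−∞,0).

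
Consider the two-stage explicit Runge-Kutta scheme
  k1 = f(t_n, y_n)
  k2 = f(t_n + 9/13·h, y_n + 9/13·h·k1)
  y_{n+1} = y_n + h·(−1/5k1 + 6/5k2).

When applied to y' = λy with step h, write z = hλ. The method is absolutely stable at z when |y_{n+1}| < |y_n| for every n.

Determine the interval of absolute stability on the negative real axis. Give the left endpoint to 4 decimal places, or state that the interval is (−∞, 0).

Set f=λy, z=hλ:
  k1=λy_n ⇒ h·k1=z·y_n;  k2=λ(1+9/13z)y_n ⇒ h·k2=z(1+9/13z)y_n
  y_{n+1}/y_n = 1 − 1/5z + 6/5z(1+9/13z) = 1 + z + 54/65z²
  R(z) = 1 + z + 54/65z².

Need |R(x)|<1, x<0.
x=-1.13: |R|=0.9308
R=1: x+54/65x²=0 ⇒ x=−65/54=-1.2037; min R=1−1/(4·54/65)=0.6991>−1
Confirm numerically:
  x=-1.143: |R|=0.94236 <1
  x=-1.088: |R|=0.89542 <1
  x=-0.866: |R|=0.75704 <1
  x=-1.624: |R|=1.56705 >1
  x=-1.396: |R|=1.22302 >1
  x=-1.266: |R|=1.06552 >1
Stable set (-1.2037, 0).

(-1.2037, 0).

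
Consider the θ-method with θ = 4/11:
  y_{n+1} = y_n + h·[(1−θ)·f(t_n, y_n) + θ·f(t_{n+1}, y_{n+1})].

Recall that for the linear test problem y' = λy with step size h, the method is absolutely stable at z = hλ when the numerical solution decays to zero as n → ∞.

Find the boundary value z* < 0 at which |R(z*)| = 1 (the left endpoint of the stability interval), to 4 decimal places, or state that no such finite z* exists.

z* = -7.3333.

On y'=λy, z=hλ:
  y_{n+1} = y_n + z·[7/11·y_n + 4/11·y_{n+1}] ⇒ (1 − 4/11z)y_{n+1} = (1 + 7/11z)y_n
  R(z) = (1 + 7/11z)/(1 − 4/11z).

Boundary: |R(x)|=1, x<0.
x=-0.41: |R|=0.6432
R=−1: 1+7/11x = −1+4/11x ⇒ -3/11x=2 ⇒ x=2/(-3/11)=-7.3333
Confirm numerically:
  x=-6.181: |R|=0.90323 <1
  x=-4.358: |R|=0.68606 <1
  x=-3.828: |R|=0.60033 <1
  x=-7.786: |R|=1.03222 >1
  x=-7.442: |R|=1.00800 >1
  x=-7.408: |R|=1.00551 >1
So |R|<1 on (-7.3333, 0).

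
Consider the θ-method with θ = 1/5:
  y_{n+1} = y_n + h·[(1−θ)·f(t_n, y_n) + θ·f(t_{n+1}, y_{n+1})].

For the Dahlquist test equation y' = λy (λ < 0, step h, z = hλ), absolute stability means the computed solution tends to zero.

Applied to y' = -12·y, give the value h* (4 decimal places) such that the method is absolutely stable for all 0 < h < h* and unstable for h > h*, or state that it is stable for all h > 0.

(-3.3333,0); λ=-12 ⇒ h* = (10/3)/12 = 0.2778.

Test eqn y'=λy, z=hλ:
  y_{n+1} = y_n + z·[4/5·y_n + 1/5·y_{n+1}] ⇒ (1 − 1/5z)y_{n+1} = (1 + 4/5z)y_n
  R(z) = (1 + 4/5z)/(1 − 1/5z).

Boundary: |R(x)|=1, x<0.
x=-1.67: |R|=0.2519
R=−1: 1+4/5x = −1+1/5x ⇒ -3/5x=2 ⇒ x=2/(-3/5)=-3.3333
Confirm numerically:
  x=-3.041: |R|=0.89093 <1
  x=-2.952: |R|=0.85614 <1
  x=-2.023: |R|=0.44027 <1
  x=-1.905: |R|=0.37944 <1
  x=-3.849: |R|=1.17482 >1
  x=-3.380: |R|=1.01671 >1
Interval (-3.3333, 0).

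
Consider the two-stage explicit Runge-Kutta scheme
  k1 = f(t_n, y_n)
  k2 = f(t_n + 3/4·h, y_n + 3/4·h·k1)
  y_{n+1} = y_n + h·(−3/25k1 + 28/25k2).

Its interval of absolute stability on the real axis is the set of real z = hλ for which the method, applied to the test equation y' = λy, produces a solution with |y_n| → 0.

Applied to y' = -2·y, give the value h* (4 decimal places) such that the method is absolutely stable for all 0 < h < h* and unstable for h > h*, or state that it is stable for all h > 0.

Test eqn y'=λy, z=hλ:
  k1=λy_n ⇒ h·k1=z·y_n;  k2=λ(1+3/4z)y_n ⇒ h·k2=z(1+3/4z)y_n
  y_{n+1}/y_n = 1 − 3/25z + 28/25z(1+3/4z) = 1 + z + 21/25z²
  Hence R(z) = 1 + z + 21/25z².

Need |R(x)|<1, x<0.
x=-1.41: |R|=1.2600
R=1: x+21/25x²=0 ⇒ x=−25/21=-1.1905; min R=1−1/(4·21/25)=0.7024>−1
Confirm numerically:
  x=-0.842: |R|=0.75353 <1
  x=-0.826: |R|=0.74711 <1
  x=-0.549: |R|=0.70418 <1
  x=-0.512: |R|=0.70820 <1
  x=-1.571: |R|=1.50215 >1
  x=-1.474: |R|=1.35105 >1
Interval (-1.1905, 0).

(-1.1905,0); λ=-2 ⇒ h* = (25/21)/2 = 0.5952.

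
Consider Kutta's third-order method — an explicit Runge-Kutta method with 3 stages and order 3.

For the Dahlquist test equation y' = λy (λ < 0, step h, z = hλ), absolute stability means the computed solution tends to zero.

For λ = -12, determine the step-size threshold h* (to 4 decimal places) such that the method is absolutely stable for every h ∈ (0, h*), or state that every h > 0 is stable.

(-2.5127,0); λ=-12 ⇒ h* = 0.2094.

Test eqn y'=λy, z=hλ:
  order 3, 3-stage ⇒ R(z)=1+z+z^2/2+z^3/6
  (e.g. R(-0.7)=0.48783, |R|=0.48783)

Need |R(x)|<1, x<0.
x=-0.7: |R|=0.4878
|R(-1.39)|=0.1284 |R(-1.33)|=0.1623 |R(-0.87)|=0.3987
Bisect:
  x_lo=-3.2599 |R|=2.7204  x_hi=-0.1792 |R|=0.8359
  mid=-1.71955 |R|=0.08853 →hi
  mid=-2.48974 |R|=0.96258 →hi
  mid=-2.87484 |R|=1.70245 →lo
  mid=-2.68229 |R|=1.30133 →lo
  mid=-2.58602 |R|=1.12460 →lo
  mid=-2.53788 |R|=1.04181 →lo
  mid=-2.51381 |R|=1.00176 →lo
  ...
  [-2.51287,-2.51269] ⇒ x*=-2.5127
So |R|<1 on (-2.5127, 0).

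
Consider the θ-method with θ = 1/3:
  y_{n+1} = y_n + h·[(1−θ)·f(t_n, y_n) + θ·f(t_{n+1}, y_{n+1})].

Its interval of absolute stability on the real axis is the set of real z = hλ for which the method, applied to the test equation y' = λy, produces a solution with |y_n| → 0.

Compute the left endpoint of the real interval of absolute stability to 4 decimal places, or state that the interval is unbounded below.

With y'=λy (z=hλ):
  y_{n+1} = y_n + z·[2/3·y_n + 1/3·y_{n+1}] ⇒ (1 − 1/3z)y_{n+1} = (1 + 2/3z)y_n
  so R(z) = (1 + 2/3z)/(1 − 1/3z).

Solve |R(x)|<1 on ℝ⁻.
x=-1.7: |R|=0.0851
R=−1: 1+2/3x = −1+1/3x ⇒ -1/3x=2 ⇒ x=2/(-1/3)=-6.0000
Confirm numerically:
  x=-5.292: |R|=0.91462 <1
  x=-3.782: |R|=0.67296 <1
  x=-3.500: |R|=0.61538 <1
  x=-2.565: |R|=0.38275 <1
  x=-6.406: |R|=1.04316 >1
  x=-6.355: |R|=1.03795 >1
Interval (-6.0000, 0).

z* = -6.0000.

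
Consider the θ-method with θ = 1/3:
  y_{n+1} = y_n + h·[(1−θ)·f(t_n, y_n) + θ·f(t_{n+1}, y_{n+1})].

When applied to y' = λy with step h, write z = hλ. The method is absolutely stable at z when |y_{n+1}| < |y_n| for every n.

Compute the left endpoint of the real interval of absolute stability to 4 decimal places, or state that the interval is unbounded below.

z* = -6.0000.

On y'=λy, z=hλ:
  y_{n+1} = y_n + z·[2/3·y_n + 1/3·y_{n+1}] ⇒ (1 − 1/3z)y_{n+1} = (1 + 2/3z)y_n
  so R(z) = (1 + 2/3z)/(1 − 1/3z).

Solve |R(x)|<1 on ℝ⁻.
x=-0.41: |R|=0.6393
R=−1: 1+2/3x = −1+1/3x ⇒ -1/3x=2 ⇒ x=2/(-1/3)=-6.0000
Confirm numerically:
  x=-5.229: |R|=0.90631 <1
  x=-5.194: |R|=0.90164 <1
  x=-4.834: |R|=0.85116 <1
  x=-3.794: |R|=0.67530 <1
  x=-6.479: |R|=1.05053 >1
  x=-6.026: |R|=1.00288 >1
So |R|<1 on (-6.0000, 0).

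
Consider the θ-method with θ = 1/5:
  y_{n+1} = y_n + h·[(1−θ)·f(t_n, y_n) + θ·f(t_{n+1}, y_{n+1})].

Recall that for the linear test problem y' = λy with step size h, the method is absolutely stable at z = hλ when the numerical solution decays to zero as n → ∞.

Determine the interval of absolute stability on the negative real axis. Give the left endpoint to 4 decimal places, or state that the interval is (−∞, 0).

(-3.3333, 0).

On y'=λy, z=hλ:
  y_{n+1} = y_n + z·[4/5·y_n + 1/5·y_{n+1}] ⇒ (1 − 1/5z)y_{n+1} = (1 + 4/5z)y_n
  R(z) = (1 + 4/5z)/(1 − 1/5z).

Boundary: |R(x)|=1, x<0.
x=-1.12: |R|=0.0850
R=−1: 1+4/5x = −1+1/5x ⇒ -3/5x=2 ⇒ x=2/(-3/5)=-3.3333
Confirm numerically:
  x=-3.039: |R|=0.89016 <1
  x=-3.017: |R|=0.88163 <1
  x=-1.903: |R|=0.37839 <1
  x=-3.883: |R|=1.18564 >1
  x=-3.457: |R|=1.04387 >1
  x=-3.403: |R|=1.02487 >1
So |R|<1 on (-3.3333, 0).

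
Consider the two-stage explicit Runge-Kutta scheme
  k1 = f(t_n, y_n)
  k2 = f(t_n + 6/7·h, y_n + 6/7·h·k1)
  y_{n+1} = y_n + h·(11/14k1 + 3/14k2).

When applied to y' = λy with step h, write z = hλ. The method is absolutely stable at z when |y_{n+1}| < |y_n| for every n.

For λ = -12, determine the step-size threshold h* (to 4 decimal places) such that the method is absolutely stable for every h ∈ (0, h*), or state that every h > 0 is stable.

(-5.4444,0); λ=-12 ⇒ h* = (49/9)/12 = 0.4537.

On y'=λy, z=hλ:
  k1=λy_n ⇒ h·k1=z·y_n;  k2=λ(1+6/7z)y_n ⇒ h·k2=z(1+6/7z)y_n
  y_{n+1}/y_n = 1 + 11/14z + 3/14z(1+6/7z) = 1 + z + 9/49z²
  Hence R(z) = 1 + z + 9/49z².

Find x<0 with |R(x)|<1.
x=-1.48: |R|=0.0777
R=1: x+9/49x²=0 ⇒ x=−49/9=-5.4444; min R=1−1/(4·9/49)=-0.3611>−1
Confirm numerically:
  x=-4.837: |R|=0.46033 <1
  x=-4.762: |R|=0.40310 <1
  x=-2.517: |R|=0.35338 <1
  x=-5.863: |R|=1.45073 >1
  x=-5.523: |R|=1.07969 >1
Interval (-5.4444, 0).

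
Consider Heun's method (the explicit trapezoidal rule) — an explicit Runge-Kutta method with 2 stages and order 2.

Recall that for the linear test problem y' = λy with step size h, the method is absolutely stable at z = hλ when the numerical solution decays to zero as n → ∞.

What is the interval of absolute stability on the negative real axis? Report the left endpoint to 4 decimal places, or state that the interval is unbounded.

With y'=λy (z=hλ):
  order 2, 2-stage ⇒ R(z)=1+z+z^2/2
  (e.g. R(-1.73)=0.76645, |R|=0.76645)

Solve |R(x)|<1 on ℝ⁻.
x=-1.73: |R|=0.7664
|R(-2.22)|=1.2442 |R(-2.16)|=1.1728 |R(-1.45)|=0.6013
Bisect:
  x_lo=-2.8768 |R|=2.2612  x_hi=-0.1597 |R|=0.8530
  mid=-1.51828 |R|=0.63430 →hi
  mid=-2.19754 |R|=1.21705 →lo
  mid=-1.85791 |R|=0.86800 →hi
  mid=-2.02773 |R|=1.02811 →lo
  mid=-1.94282 |R|=0.94445 →hi
  mid=-1.98527 |R|=0.98538 →hi
  mid=-2.00650 |R|=1.00652 →lo
  mid=-1.99588 |R|=0.99589 →hi
  ...
  [-2.00003,-1.99986] ⇒ x*=-2.0000
So |R|<1 on (-2.0000, 0).

z∈(-2.0000,0).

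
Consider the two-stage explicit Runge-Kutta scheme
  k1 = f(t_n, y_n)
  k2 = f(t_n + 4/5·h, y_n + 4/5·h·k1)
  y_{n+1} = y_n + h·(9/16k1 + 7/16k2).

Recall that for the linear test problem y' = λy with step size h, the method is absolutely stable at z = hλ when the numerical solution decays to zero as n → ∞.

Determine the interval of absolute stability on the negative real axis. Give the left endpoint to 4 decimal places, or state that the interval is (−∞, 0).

(-2.8571, 0).

On y'=λy, z=hλ:
  k1=λy_n ⇒ h·k1=z·y_n;  k2=λ(1+4/5z)y_n ⇒ h·k2=z(1+4/5z)y_n
  y_{n+1}/y_n = 1 + 9/16z + 7/16z(1+4/5z) = 1 + z + 7/20z²
  ⇒ R(z) = 1 + z + 7/20z².

Boundary: |R(x)|=1, x<0.
x=-1.42: |R|=0.2857
R=1: x+7/20x²=0 ⇒ x=−20/7=-2.8571; min R=1−1/(4·7/20)=0.2857>−1
Confirm numerically:
  x=-2.497: |R|=0.68525 <1
  x=-2.287: |R|=0.54363 <1
  x=-1.834: |R|=0.34324 <1
  x=-1.530: |R|=0.28931 <1
  x=-3.336: |R|=1.55911 >1
  x=-3.133: |R|=1.30249 >1
Interval (-2.8571, 0).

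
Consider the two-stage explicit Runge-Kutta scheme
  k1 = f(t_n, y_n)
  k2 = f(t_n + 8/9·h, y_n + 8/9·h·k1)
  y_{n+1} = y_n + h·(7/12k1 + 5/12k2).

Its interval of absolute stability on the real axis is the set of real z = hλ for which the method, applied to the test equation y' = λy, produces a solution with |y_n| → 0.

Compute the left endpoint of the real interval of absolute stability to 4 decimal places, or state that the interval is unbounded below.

With y'=λy (z=hλ):
  k1=λy_n ⇒ h·k1=z·y_n;  k2=λ(1+8/9z)y_n ⇒ h·k2=z(1+8/9z)y_n
  y_{n+1}/y_n = 1 + 7/12z + 5/12z(1+8/9z) = 1 + z + 10/27z²
  ⇒ R(z) = 1 + z + 10/27z².

Boundary: |R(x)|=1, x<0.
x=-0.77: |R|=0.4496
R=1: x+10/27x²=0 ⇒ x=−27/10=-2.7000; min R=1−1/(4·10/27)=0.3250>−1
Confirm numerically:
  x=-2.178: |R|=0.57892 <1
  x=-1.737: |R|=0.38047 <1
  x=-1.736: |R|=0.38018 <1
  x=-1.365: |R|=0.32508 <1
  x=-3.144: |R|=1.51701 >1
  x=-3.081: |R|=1.43476 >1
  x=-2.812: |R|=1.11665 >1
So |R|<1 on (-2.7000, 0).

left endpoint -2.7000.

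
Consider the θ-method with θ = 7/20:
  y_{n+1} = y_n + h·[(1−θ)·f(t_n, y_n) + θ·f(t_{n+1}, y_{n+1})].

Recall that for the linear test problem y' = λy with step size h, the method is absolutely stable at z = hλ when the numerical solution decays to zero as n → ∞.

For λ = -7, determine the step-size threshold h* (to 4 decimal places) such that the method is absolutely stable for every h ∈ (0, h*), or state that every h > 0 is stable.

Test eqn y'=λy, z=hλ:
  y_{n+1} = y_n + z·[13/20·y_n + 7/20·y_{n+1}] ⇒ (1 − 7/20z)y_{n+1} = (1 + 13/20z)y_n
  Hence R(z) = (1 + 13/20z)/(1 − 7/20z).

Find x<0 with |R(x)|<1.
x=-1.71: |R|=0.0698
R=−1: 1+13/20x = −1+7/20x ⇒ -3/10x=2 ⇒ x=2/(-3/10)=-6.6667
Confirm numerically:
  x=-6.599: |R|=0.99387 <1
  x=-5.796: |R|=0.91376 <1
  x=-5.434: |R|=0.87257 <1
  x=-7.259: |R|=1.05019 >1
  x=-6.976: |R|=1.02696 >1
Interval (-6.6667, 0).

(-6.6667,0); λ=-7 ⇒ h* = (20/3)/7 = 0.9524.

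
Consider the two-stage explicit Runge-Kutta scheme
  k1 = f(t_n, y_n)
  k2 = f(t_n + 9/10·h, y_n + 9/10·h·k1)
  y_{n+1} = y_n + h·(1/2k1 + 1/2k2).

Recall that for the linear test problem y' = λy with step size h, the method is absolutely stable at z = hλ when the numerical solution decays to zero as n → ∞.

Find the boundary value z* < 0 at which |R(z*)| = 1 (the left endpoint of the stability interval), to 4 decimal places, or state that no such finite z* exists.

left endpoint -2.2222.

With y'=λy (z=hλ):
  k1=λy_n ⇒ h·k1=z·y_n;  k2=λ(1+9/10z)y_n ⇒ h·k2=z(1+9/10z)y_n
  y_{n+1}/y_n = 1 + 1/2z + 1/2z(1+9/10z) = 1 + z + 9/20z²
  R(z) = 1 + z + 9/20z².

Find x<0 with |R(x)|<1.
x=-0.91: |R|=0.4626
R=1: x+9/20x²=0 ⇒ x=−20/9=-2.2222; min R=1−1/(4·9/20)=0.4444>−1
Confirm numerically:
  x=-2.046: |R|=0.83775 <1
  x=-1.056: |R|=0.44581 <1
  x=-0.915: |R|=0.46175 <1
  x=-2.616: |R|=1.46356 >1
  x=-2.333: |R|=1.11630 >1
Interval (-2.2222, 0).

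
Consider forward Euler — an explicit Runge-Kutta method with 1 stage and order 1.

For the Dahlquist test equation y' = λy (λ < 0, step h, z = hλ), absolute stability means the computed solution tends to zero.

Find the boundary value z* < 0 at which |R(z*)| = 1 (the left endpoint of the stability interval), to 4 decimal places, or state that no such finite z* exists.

z* = -2.0000.

On y'=λy, z=hλ:
  order 1, 1-stage ⇒ R(z)=1+z
  (e.g. R(-0.74)=0.26000, |R|=0.26000)

Need |R(x)|<1, x<0.
x=-0.74: |R|=0.2600
|R(-1.79)|=0.7900 |R(-1.43)|=0.4300 |R(-1.28)|=0.2800
Bisect:
  x_lo=-2.6639 |R|=1.6639  x_hi=-0.1536 |R|=0.8464
  mid=-1.40876 |R|=0.40876 →hi
  mid=-2.03632 |R|=1.03632 →lo
  mid=-1.72254 |R|=0.72254 →hi
  mid=-1.87943 |R|=0.87943 →hi
  mid=-1.95788 |R|=0.95788 →hi
  mid=-1.99710 |R|=0.99710 →hi
  mid=-2.01671 |R|=1.01671 →lo
  ...
  [-2.00001,-1.99986] ⇒ x*=-2.0000
So |R|<1 on (-2.0000, 0).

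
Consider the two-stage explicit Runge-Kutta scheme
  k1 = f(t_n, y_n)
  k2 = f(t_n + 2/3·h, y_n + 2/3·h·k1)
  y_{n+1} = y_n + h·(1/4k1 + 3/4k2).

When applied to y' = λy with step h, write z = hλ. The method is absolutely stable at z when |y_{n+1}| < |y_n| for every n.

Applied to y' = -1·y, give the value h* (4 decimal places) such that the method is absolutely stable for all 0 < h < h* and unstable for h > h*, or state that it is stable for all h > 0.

Test eqn y'=λy, z=hλ:
  k1=λy_n ⇒ h·k1=z·y_n;  k2=λ(1+2/3z)y_n ⇒ h·k2=z(1+2/3z)y_n
  y_{n+1}/y_n = 1 + 1/4z + 3/4z(1+2/3z) = 1 + z + 1/2z²
  Hence R(z) = 1 + z + 1/2z².

Solve |R(x)|<1 on ℝ⁻.
x=-1.18: |R|=0.5162
R=1: x+1/2x²=0 ⇒ x=−2=-2.0000; min R=1−1/(4·1/2)=0.5000>−1
Confirm numerically:
  x=-1.534: |R|=0.64258 <1
  x=-1.421: |R|=0.58862 <1
  x=-1.255: |R|=0.53251 <1
  x=-1.166: |R|=0.51378 <1
  x=-2.054: |R|=1.05546 >1
  x=-2.048: |R|=1.04915 >1
So |R|<1 on (-2.0000, 0).

(-2.0000,0); λ=-1 ⇒ h* = (2)/1 = 2.0000.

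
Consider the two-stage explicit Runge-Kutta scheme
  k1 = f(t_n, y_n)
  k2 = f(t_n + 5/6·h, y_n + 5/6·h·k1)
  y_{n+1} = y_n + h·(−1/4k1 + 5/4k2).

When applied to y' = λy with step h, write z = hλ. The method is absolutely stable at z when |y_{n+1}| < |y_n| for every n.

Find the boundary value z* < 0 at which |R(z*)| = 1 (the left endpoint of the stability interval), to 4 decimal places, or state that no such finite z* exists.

left endpoint -0.9600.

Set f=λy, z=hλ:
  k1=λy_n ⇒ h·k1=z·y_n;  k2=λ(1+5/6z)y_n ⇒ h·k2=z(1+5/6z)y_n
  y_{n+1}/y_n = 1 − 1/4z + 5/4z(1+5/6z) = 1 + z + 25/24z²
  ⇒ R(z) = 1 + z + 25/24z².

Solve |R(x)|<1 on ℝ⁻.
x=-1.06: |R|=1.1104
R=1: x+25/24x²=0 ⇒ x=−24/25=-0.9600; min R=1−1/(4·25/24)=0.7600>−1
Confirm numerically:
  x=-0.614: |R|=0.77870 <1
  x=-0.553: |R|=0.76555 <1
  x=-0.482: |R|=0.76000 <1
  x=-1.304: |R|=1.46727 >1
  x=-1.153: |R|=1.23180 >1
So |R|<1 on (-0.9600, 0).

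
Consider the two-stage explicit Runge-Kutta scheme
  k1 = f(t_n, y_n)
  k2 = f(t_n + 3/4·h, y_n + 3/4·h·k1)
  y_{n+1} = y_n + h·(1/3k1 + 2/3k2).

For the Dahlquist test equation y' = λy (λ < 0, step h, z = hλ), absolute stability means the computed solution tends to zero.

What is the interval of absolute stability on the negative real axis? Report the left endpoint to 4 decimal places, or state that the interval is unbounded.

(-2.0000, 0).

On y'=λy, z=hλ:
  k1=λy_n ⇒ h·k1=z·y_n;  k2=λ(1+3/4z)y_n ⇒ h·k2=z(1+3/4z)y_n
  y_{n+1}/y_n = 1 + 1/3z + 2/3z(1+3/4z) = 1 + z + 1/2z²
  ⇒ R(z) = 1 + z + 1/2z².

Need |R(x)|<1, x<0.
x=-0.71: |R|=0.5421
R=1: x+1/2x²=0 ⇒ x=−2=-2.0000; min R=1−1/(4·1/2)=0.5000>−1
Confirm numerically:
  x=-1.238: |R|=0.52832 <1
  x=-1.189: |R|=0.51786 <1
  x=-0.954: |R|=0.50106 <1
  x=-2.540: |R|=1.68580 >1
  x=-2.477: |R|=1.59076 >1
So |R|<1 on (-2.0000, 0).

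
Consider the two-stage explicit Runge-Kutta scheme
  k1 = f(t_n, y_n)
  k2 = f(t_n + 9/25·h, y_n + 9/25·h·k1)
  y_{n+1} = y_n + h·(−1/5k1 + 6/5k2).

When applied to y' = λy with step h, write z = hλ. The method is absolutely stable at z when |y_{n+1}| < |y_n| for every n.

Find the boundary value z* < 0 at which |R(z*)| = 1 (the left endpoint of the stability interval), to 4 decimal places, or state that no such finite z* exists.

z* = -2.3148.

On y'=λy, z=hλ:
  k1=λy_n ⇒ h·k1=z·y_n;  k2=λ(1+9/25z)y_n ⇒ h·k2=z(1+9/25z)y_n
  y_{n+1}/y_n = 1 − 1/5z + 6/5z(1+9/25z) = 1 + z + 54/125z²
  R(z) = 1 + z + 54/125z².

Find x<0 with |R(x)|<1.
x=-1.72: |R|=0.5580
R=1: x+54/125x²=0 ⇒ x=−125/54=-2.3148; min R=1−1/(4·54/125)=0.4213>−1
Confirm numerically:
  x=-2.151: |R|=0.84778 <1
  x=-1.207: |R|=0.42236 <1
  x=-1.113: |R|=0.42215 <1
  x=-2.872: |R|=1.69130 >1
  x=-2.603: |R|=1.32406 >1
So |R|<1 on (-2.3148, 0).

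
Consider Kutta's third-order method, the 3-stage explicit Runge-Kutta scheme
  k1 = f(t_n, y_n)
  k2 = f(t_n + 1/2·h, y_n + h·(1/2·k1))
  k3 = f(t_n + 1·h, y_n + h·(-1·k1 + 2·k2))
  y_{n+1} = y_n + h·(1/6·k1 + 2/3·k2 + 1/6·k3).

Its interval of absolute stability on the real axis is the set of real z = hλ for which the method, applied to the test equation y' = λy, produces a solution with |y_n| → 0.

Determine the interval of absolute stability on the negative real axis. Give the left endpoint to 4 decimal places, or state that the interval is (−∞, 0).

z∈(-2.5127,0).

With y'=λy (z=hλ):
  order 3, 3-stage ⇒ R(z)=1+z+z^2/2+z^3/6
  (e.g. R(-1.78)=-0.13576, |R|=0.13576)

Need |R(x)|<1, x<0.
x=-1.78: |R|=0.1358
|R(-1.56)|=0.0241 |R(-1.13)|=0.2680 |R(-0.98)|=0.3433
Bisect:
  x_lo=-3.4091 |R|=3.2016  x_hi=-0.0533 |R|=0.9481
  mid=-1.73121 |R|=0.09743 →hi
  mid=-2.57016 |R|=1.09693 →lo
  mid=-2.15069 |R|=0.49594 →hi
  mid=-2.36042 |R|=0.76651 →hi
  mid=-2.46529 |R|=0.92366 →hi
  mid=-2.51773 |R|=1.00821 →lo
  mid=-2.49151 |R|=0.96542 →hi
  mid=-2.50462 |R|=0.98669 →hi
  mid=-2.51117 |R|=0.99741 →hi
  ...
  [-2.51281,-2.51261] ⇒ x*=-2.5127
Stable set (-2.5127, 0).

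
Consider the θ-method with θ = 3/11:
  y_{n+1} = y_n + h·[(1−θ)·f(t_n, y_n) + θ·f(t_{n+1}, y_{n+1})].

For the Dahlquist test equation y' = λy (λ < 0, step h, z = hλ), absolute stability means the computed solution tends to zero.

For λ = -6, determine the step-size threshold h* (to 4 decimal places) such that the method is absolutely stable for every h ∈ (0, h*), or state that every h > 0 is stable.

Set f=λy, z=hλ:
  y_{n+1} = y_n + z·[8/11·y_n + 3/11·y_{n+1}] ⇒ (1 − 3/11z)y_{n+1} = (1 + 8/11z)y_n
  so R(z) = (1 + 8/11z)/(1 − 3/11z).

Need |R(x)|<1, x<0.
x=-0.4: |R|=0.6393
R=−1: 1+8/11x = −1+3/11x ⇒ -5/11x=2 ⇒ x=2/(-5/11)=-4.4000
Confirm numerically:
  x=-3.921: |R|=0.89479 <1
  x=-3.592: |R|=0.81447 <1
  x=-3.245: |R|=0.72149 <1
  x=-2.049: |R|=0.31446 <1
  x=-4.879: |R|=1.09342 >1
  x=-4.813: |R|=1.08117 >1
  x=-4.545: |R|=1.02943 >1
Interval (-4.4000, 0).

(-4.4000,0); λ=-6 ⇒ h* = (22/5)/6 = 0.7333.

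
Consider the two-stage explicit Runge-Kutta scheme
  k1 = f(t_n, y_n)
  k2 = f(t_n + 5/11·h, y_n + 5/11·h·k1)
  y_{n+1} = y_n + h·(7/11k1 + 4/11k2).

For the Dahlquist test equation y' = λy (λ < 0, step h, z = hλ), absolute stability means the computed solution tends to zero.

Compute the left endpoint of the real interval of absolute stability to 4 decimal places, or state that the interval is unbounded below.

On y'=λy, z=hλ:
  k1=λy_n ⇒ h·k1=z·y_n;  k2=λ(1+5/11z)y_n ⇒ h·k2=z(1+5/11z)y_n
  y_{n+1}/y_n = 1 + 7/11z + 4/11z(1+5/11z) = 1 + z + 20/121z²
  so R(z) = 1 + z + 20/121z².

Solve |R(x)|<1 on ℝ⁻.
x=-0.67: |R|=0.4042
R=1: x+20/121x²=0 ⇒ x=−121/20=-6.0500; min R=1−1/(4·20/121)=-0.5125>−1
Confirm numerically:
  x=-5.706: |R|=0.67556 <1
  x=-5.103: |R|=0.20123 <1
  x=-4.869: |R|=0.04954 <1
  x=-3.858: |R|=0.39781 <1
  x=-6.626: |R|=1.63084 >1
  x=-6.486: |R|=1.46742 >1
  x=-6.481: |R|=1.46170 >1
So |R|<1 on (-6.0500, 0).

left endpoint -6.0500.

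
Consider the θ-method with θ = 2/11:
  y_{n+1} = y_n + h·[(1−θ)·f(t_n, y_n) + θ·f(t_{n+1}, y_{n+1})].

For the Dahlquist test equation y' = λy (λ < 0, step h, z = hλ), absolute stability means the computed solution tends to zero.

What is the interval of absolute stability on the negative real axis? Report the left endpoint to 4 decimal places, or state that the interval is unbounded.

On y'=λy, z=hλ:
  y_{n+1} = y_n + z·[9/11·y_n + 2/11·y_{n+1}] ⇒ (1 − 2/11z)y_{n+1} = (1 + 9/11z)y_n
  ⇒ R(z) = (1 + 9/11z)/(1 − 2/11z).

Need |R(x)|<1, x<0.
x=-0.47: |R|=0.5670
R=−1: 1+9/11x = −1+2/11x ⇒ -7/11x=2 ⇒ x=2/(-7/11)=-3.1429
Confirm numerically:
  x=-2.918: |R|=0.90651 <1
  x=-2.178: |R|=0.56017 <1
  x=-1.792: |R|=0.35162 <1
  x=-1.763: |R|=0.33505 <1
  x=-3.565: |R|=1.16299 >1
  x=-3.298: |R|=1.06172 >1
  x=-3.293: |R|=1.05976 >1
Interval (-3.1429, 0).

z∈(-3.1429,0).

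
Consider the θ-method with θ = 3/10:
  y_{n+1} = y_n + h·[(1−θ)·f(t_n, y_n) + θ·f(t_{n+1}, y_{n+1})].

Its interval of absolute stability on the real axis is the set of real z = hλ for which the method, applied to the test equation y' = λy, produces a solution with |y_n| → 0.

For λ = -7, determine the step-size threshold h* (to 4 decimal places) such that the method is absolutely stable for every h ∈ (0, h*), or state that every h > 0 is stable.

Set f=λy, z=hλ:
  y_{n+1} = y_n + z·[7/10·y_n + 3/10·y_{n+1}] ⇒ (1 − 3/10z)y_{n+1} = (1 + 7/10z)y_n
  R(z) = (1 + 7/10z)/(1 − 3/10z).

Boundary: |R(x)|=1, x<0.
x=-1.78: |R|=0.1604
R=−1: 1+7/10x = −1+3/10x ⇒ -2/5x=2 ⇒ x=2/(-2/5)=-5.0000
Confirm numerically:
  x=-3.508: |R|=0.70922 <1
  x=-3.343: |R|=0.66908 <1
  x=-2.728: |R|=0.50022 <1
  x=-2.618: |R|=0.46634 <1
  x=-5.548: |R|=1.08227 >1
  x=-5.494: |R|=1.07462 >1
  x=-5.021: |R|=1.00335 >1
So |R|<1 on (-5.0000, 0).

(-5.0000,0); λ=-7 ⇒ h* = (5)/7 = 0.7143.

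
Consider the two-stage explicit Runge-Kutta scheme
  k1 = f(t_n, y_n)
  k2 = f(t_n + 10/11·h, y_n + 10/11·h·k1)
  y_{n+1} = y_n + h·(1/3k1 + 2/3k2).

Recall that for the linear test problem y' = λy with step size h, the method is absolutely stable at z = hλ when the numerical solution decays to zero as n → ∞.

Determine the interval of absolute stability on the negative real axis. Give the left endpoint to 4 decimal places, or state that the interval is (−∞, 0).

z∈(-1.6500,0).

Test eqn y'=λy, z=hλ:
  k1=λy_n ⇒ h·k1=z·y_n;  k2=λ(1+10/11z)y_n ⇒ h·k2=z(1+10/11z)y_n
  y_{n+1}/y_n = 1 + 1/3z + 2/3z(1+10/11z) = 1 + z + 20/33z²
  Hence R(z) = 1 + z + 20/33z².

Need |R(x)|<1, x<0.
x=-0.82: |R|=0.5875
R=1: x+20/33x²=0 ⇒ x=−33/20=-1.6500; min R=1−1/(4·20/33)=0.5875>−1
Confirm numerically:
  x=-1.475: |R|=0.84356 <1
  x=-1.177: |R|=0.66259 <1
  x=-0.760: |R|=0.59006 <1
  x=-1.974: |R|=1.38762 >1
  x=-1.955: |R|=1.36138 >1
  x=-1.904: |R|=1.29310 >1
Stable set (-1.6500, 0).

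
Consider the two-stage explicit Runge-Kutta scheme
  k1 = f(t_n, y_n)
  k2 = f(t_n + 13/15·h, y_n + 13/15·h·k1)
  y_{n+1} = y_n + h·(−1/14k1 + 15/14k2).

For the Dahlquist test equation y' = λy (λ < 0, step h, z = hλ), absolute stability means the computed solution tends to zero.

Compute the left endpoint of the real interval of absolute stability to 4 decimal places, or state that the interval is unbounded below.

z* = -1.0769.

With y'=λy (z=hλ):
  k1=λy_n ⇒ h·k1=z·y_n;  k2=λ(1+13/15z)y_n ⇒ h·k2=z(1+13/15z)y_n
  y_{n+1}/y_n = 1 − 1/14z + 15/14z(1+13/15z) = 1 + z + 13/14z²
  Hence R(z) = 1 + z + 13/14z².

Need |R(x)|<1, x<0.
x=-1.48: |R|=1.5539
R=1: x+13/14x²=0 ⇒ x=−14/13=-1.0769; min R=1−1/(4·13/14)=0.7308>−1
Confirm numerically:
  x=-1.039: |R|=0.96341 <1
  x=-1.016: |R|=0.94252 <1
  x=-0.696: |R|=0.75381 <1
  x=-0.635: |R|=0.73942 <1
  x=-1.536: |R|=1.65477 >1
  x=-1.435: |R|=1.47714 >1
  x=-1.201: |R|=1.13837 >1
Interval (-1.0769, 0).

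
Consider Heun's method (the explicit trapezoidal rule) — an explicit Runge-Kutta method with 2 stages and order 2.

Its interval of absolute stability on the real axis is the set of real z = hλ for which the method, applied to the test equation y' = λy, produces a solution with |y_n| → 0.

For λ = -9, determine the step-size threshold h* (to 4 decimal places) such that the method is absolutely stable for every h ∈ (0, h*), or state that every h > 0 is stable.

(-2.0000,0); λ=-9 ⇒ h* = 0.2222.

Test eqn y'=λy, z=hλ:
  order 2, 2-stage ⇒ R(z)=1+z+z^2/2
  (e.g. R(-1.57)=0.66245, |R|=0.66245)

Need |R(x)|<1, x<0.
x=-1.57: |R|=0.6624
|R(-1.51)|=0.6300 |R(-1.21)|=0.5221 |R(-0.87)|=0.5085
Bisect:
  x_lo=-2.5121 |R|=1.6432  x_hi=-0.1391 |R|=0.8706
  mid=-1.32559 |R|=0.55300 →hi
  mid=-1.91884 |R|=0.92213 →hi
  mid=-2.21546 |R|=1.23867 →lo
  mid=-2.06715 |R|=1.06940 →lo
  mid=-1.99299 |R|=0.99302 →hi
  mid=-2.03007 |R|=1.03052 →lo
  mid=-2.01153 |R|=1.01160 →lo
  mid=-2.00226 |R|=1.00226 →lo
  mid=-1.99763 |R|=0.99763 →hi
  ...
  [-2.00009,-1.99994] ⇒ x*=-2.0000
So |R|<1 on (-2.0000, 0).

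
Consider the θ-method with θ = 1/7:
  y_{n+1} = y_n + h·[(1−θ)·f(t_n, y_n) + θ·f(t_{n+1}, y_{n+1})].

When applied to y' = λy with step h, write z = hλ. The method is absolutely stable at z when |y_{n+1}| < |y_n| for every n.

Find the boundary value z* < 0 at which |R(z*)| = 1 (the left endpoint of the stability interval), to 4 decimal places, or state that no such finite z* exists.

z* = -2.8000.

Set f=λy, z=hλ:
  y_{n+1} = y_n + z·[6/7·y_n + 1/7·y_{n+1}] ⇒ (1 − 1/7z)y_{n+1} = (1 + 6/7z)y_n
  Hence R(z) = (1 + 6/7z)/(1 − 1/7z).

Find x<0 with |R(x)|<1.
x=-0.57: |R|=0.4729
R=−1: 1+6/7x = −1+1/7x ⇒ -5/7x=2 ⇒ x=2/(-5/7)=-2.8000
Confirm numerically:
  x=-2.202: |R|=0.67507 <1
  x=-2.018: |R|=0.56642 <1
  x=-1.122: |R|=0.03300 <1
  x=-3.396: |R|=1.28665 >1
  x=-3.107: |R|=1.15187 >1
  x=-2.900: |R|=1.05051 >1
Stable set (-2.8000, 0).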